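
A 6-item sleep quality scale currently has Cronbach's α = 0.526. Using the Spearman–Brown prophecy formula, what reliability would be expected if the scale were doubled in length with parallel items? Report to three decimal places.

Length factor m = 2
α' = m·α / (1 + (m−1)·α)
   = 2 × 0.526 / (1 + (2 − 1) × 0.526)
   = 1.0520 / 1.5260 = 0.689

predicted reliability = 0.689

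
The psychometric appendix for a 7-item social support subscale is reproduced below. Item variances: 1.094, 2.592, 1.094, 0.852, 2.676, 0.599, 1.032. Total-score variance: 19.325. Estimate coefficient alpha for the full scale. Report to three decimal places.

Σσᵢ² = 1.094 + 2.592 + 1.094 + 0.852 + 2.676 + 0.599 + 1.032 = 9.939
α = (k/(k−1))·(1 − Σσᵢ²/σ²_T) = (7/6)·(1 − 9.939/19.325) = 0.567

α = 0.567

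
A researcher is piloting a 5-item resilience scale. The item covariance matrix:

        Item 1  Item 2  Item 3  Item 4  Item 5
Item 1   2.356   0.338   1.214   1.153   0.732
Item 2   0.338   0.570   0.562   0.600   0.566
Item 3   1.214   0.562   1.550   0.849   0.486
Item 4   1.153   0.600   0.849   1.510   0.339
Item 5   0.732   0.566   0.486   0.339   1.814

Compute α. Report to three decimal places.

α = 0.796

Σσ²ᵢ = 2.356 + 0.570 + 1.550 + 1.510 + 1.814 = 7.800
Σ_{i<j} σ_ij = 6.839
σ²_T = 7.800 + 2 × 6.839 = 21.478
α = (k/(k−1))·(1 − Σσ²ᵢ/σ²_T) = (5/4)·(1 − 7.800/21.478) = 0.796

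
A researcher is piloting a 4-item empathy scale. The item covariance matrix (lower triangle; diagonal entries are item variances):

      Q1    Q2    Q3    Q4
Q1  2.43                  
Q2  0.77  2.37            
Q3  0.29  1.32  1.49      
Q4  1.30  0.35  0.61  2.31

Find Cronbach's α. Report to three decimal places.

Σσ²ᵢ = 2.43 + 2.37 + 1.49 + 2.31 = 8.60
Σ_{i<j} σ_ij = 4.64
Var(T) = 8.60 + 2 × 4.64 = 17.88
α = (k/(k−1))·(1 − Σσ²ᵢ/Var(T)) = (4/3)·(1 − 8.60/17.88) = 0.692

α = 0.692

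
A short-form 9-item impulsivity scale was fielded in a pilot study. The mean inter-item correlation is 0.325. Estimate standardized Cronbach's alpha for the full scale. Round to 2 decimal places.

α = 0.81

Standardized α = k·r̄ / (1 + (k−1)·r̄) = 9 × 0.325 / (1 + 8 × 0.325)
  = 2.9250 / 3.6000 = 0.81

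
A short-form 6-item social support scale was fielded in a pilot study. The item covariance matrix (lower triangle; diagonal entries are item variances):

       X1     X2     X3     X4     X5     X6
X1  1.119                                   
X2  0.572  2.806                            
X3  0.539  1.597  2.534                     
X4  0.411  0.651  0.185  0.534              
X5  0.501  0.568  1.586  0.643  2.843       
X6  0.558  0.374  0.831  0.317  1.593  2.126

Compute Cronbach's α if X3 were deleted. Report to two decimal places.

Cronbach's α = 0.71

Remaining items: X1, X2, X4, X5, X6 (k = 5).
Σσᵢ² = 1.119 + 2.806 + 0.534 + 2.843 + 2.126 = 9.428
Var(T) = 9.428 + 2 × 6.188 = 21.804
α (item deleted) = (5/4)·(1 − 9.428/21.804) = 0.71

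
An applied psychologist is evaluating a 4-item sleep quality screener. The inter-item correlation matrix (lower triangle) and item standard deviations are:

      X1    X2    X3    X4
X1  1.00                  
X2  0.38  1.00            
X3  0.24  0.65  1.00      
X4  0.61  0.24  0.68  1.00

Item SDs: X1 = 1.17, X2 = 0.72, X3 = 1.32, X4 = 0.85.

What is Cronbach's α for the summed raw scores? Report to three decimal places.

Σσ²ᵢ = 1.17² + 0.72² + 1.32² + 0.85² = 4.3522
Covariances σ_ij = r_ij · s_i · s_j:
  σ(X1,X2) = 0.38 × 1.17 × 0.72 = 0.3201
  σ(X1,X3) = 0.24 × 1.17 × 1.32 = 0.3707
  σ(X1,X4) = 0.61 × 1.17 × 0.85 = 0.6066
  σ(X2,X3) = 0.65 × 0.72 × 1.32 = 0.6178
  σ(X2,X4) = 0.24 × 0.72 × 0.85 = 0.1469
  σ(X3,X4) = 0.68 × 1.32 × 0.85 = 0.7630
σ²_T = Σσ²ᵢ + 2·Σσ_ij = 4.3522 + 2 × 2.8251 = 10.0024
α = (4/3)·(1 − 4.3522/10.0024) = 0.753

α = 0.753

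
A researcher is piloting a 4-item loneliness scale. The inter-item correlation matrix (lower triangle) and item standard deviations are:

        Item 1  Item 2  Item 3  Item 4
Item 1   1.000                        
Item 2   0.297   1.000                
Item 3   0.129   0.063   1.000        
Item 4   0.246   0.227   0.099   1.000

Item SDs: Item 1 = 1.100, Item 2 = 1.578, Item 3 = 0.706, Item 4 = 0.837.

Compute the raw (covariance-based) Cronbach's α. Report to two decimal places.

Σσ²ᵢ = 1.100² + 1.578² + 0.706² + 0.837² = 4.8991
Covariances σ_ij = r_ij · s_i · s_j:
  σ(Item 1,Item 2) = 0.297 × 1.100 × 1.578 = 0.5155
  σ(Item 1,Item 3) = 0.129 × 1.100 × 0.706 = 0.1002
  σ(Item 1,Item 4) = 0.246 × 1.100 × 0.837 = 0.2265
  σ(Item 2,Item 3) = 0.063 × 1.578 × 0.706 = 0.0702
  σ(Item 2,Item 4) = 0.227 × 1.578 × 0.837 = 0.2998
  σ(Item 3,Item 4) = 0.099 × 0.706 × 0.837 = 0.0585
σ²_T = Σσ²ᵢ + 2·Σσ_ij = 4.8991 + 2 × 1.2707 = 7.4405
α = (4/3)·(1 − 4.8991/7.4405) = 0.46

α = 0.46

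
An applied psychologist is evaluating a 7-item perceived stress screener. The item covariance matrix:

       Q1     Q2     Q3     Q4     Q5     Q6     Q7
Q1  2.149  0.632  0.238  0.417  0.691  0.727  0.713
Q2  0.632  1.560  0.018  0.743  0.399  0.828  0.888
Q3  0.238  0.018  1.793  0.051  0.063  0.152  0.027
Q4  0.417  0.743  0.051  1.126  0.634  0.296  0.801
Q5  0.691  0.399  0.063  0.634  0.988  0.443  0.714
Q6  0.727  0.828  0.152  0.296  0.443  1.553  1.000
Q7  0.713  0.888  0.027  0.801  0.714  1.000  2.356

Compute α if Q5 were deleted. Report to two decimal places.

α = 0.71

Remaining items: Q1, Q2, Q3, Q4, Q6, Q7 (k = 6).
Σσ²ᵢ = 2.149 + 1.560 + 1.793 + 1.126 + 1.553 + 2.356 = 10.537
Var(T) = 10.537 + 2 × 7.531 = 25.599
α (item deleted) = (6/5)·(1 − 10.537/25.599) = 0.71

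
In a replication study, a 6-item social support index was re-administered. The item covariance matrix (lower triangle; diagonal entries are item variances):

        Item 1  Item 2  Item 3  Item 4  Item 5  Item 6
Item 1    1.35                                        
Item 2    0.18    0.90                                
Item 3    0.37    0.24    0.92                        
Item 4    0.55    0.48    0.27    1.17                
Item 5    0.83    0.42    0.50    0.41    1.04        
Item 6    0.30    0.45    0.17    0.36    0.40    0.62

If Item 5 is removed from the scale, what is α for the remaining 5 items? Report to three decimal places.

α = 0.720

Remaining items: Item 1, Item 2, Item 3, Item 4, Item 6 (k = 5).
Σσ²ᵢ = 1.35 + 0.90 + 0.92 + 1.17 + 0.62 = 4.96
σ²_T = 4.96 + 2 × 3.37 = 11.70
α (item deleted) = (5/4)·(1 − 4.96/11.70) = 0.720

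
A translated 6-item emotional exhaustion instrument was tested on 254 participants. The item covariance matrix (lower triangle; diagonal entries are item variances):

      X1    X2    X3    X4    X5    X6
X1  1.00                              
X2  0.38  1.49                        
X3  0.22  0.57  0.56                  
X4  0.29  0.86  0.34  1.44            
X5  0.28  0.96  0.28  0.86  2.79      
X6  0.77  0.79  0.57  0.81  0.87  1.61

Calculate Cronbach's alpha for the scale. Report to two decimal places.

Cronbach's alpha = 0.80

sum of item variances = 1.00 + 1.49 + 0.56 + 1.44 + 2.79 + 1.61 = 8.89
Sum of off-diagonal covariances = 8.85
Var(T) = 8.89 + 2 × 8.85 = 26.59
α = (k/(k−1))·(1 − sum of item variances/Var(T)) = (6/5)·(1 − 8.89/26.59) = 0.80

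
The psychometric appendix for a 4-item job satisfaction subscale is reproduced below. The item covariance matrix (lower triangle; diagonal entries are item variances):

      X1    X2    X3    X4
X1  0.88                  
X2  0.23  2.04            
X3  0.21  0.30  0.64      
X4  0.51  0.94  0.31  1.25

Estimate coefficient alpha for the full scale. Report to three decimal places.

α = 0.680

Σσᵢ² = 0.88 + 2.04 + 0.64 + 1.25 = 4.81
Σ_{i<j} σ_ij = 2.50
Var(T) = 4.81 + 2 × 2.50 = 9.81
α = (k/(k−1))·(1 − Σσᵢ²/Var(T)) = (4/3)·(1 − 4.81/9.81) = 0.680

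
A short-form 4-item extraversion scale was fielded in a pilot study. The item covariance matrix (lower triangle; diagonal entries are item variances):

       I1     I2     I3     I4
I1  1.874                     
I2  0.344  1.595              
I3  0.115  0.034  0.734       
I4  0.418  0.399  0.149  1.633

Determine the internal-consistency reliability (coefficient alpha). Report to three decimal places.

coefficient alpha = 0.444

Σσᵢ² = 1.874 + 1.595 + 0.734 + 1.633 = 5.836
Sum of the distinct covariances = 1.459
total variance = 5.836 + 2 × 1.459 = 8.754
α = (k/(k−1))·(1 − Σσᵢ²/total variance) = (4/3)·(1 − 5.836/8.754) = 0.444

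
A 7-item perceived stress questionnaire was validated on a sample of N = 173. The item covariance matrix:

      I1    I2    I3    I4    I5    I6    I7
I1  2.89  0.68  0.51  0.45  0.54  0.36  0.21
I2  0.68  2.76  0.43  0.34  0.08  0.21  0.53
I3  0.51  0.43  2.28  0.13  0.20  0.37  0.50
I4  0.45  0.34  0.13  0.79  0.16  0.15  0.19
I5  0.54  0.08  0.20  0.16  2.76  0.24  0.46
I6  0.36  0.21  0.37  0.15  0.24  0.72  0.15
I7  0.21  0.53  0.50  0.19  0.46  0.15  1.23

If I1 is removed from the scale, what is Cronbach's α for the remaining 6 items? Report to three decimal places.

Cronbach's α = 0.528

Remaining items: I2, I3, I4, I5, I6, I7 (k = 6).
Σσᵢ² = 2.76 + 2.28 + 0.79 + 2.76 + 0.72 + 1.23 = 10.54
σ²_total = 10.54 + 2 × 4.14 = 18.82
α (item deleted) = (6/5)·(1 − 10.54/18.82) = 0.528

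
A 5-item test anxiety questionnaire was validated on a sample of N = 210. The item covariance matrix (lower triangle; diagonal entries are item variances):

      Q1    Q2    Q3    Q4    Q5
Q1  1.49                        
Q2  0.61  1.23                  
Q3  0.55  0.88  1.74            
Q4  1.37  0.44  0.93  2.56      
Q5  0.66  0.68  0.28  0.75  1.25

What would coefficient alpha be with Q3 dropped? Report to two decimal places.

α = 0.77

Remaining items: Q1, Q2, Q4, Q5 (k = 4).
ΣVar(i) = 1.49 + 1.23 + 2.56 + 1.25 = 6.53
σ²_T = 6.53 + 2 × 4.51 = 15.55
α (item deleted) = (4/3)·(1 − 6.53/15.55) = 0.77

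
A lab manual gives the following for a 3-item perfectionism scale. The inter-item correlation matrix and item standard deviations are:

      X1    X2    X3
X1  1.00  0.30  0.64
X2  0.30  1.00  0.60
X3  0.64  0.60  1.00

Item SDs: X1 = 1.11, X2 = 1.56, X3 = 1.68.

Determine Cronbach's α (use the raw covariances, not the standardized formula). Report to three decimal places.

α = 0.755

Σσ²ᵢ = 1.11² + 1.56² + 1.68² = 6.4881
Covariances σ_ij = r_ij · s_i · s_j:
  σ(X1,X2) = 0.30 × 1.11 × 1.56 = 0.5195
  σ(X1,X3) = 0.64 × 1.11 × 1.68 = 1.1935
  σ(X2,X3) = 0.60 × 1.56 × 1.68 = 1.5725
σ²_T = Σσ²ᵢ + 2·Σσ_ij = 6.4881 + 2 × 3.2855 = 13.0591
α = (3/2)·(1 − 6.4881/13.0591) = 0.755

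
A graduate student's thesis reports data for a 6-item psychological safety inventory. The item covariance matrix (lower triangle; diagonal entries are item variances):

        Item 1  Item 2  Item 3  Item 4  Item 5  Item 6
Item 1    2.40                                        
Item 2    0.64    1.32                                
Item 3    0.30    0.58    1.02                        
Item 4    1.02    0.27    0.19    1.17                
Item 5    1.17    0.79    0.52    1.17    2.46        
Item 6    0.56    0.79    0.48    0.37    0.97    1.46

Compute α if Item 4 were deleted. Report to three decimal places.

α = 0.764

Remaining items: Item 1, Item 2, Item 3, Item 5, Item 6 (k = 5).
sum of item variances = 2.40 + 1.32 + 1.02 + 2.46 + 1.46 = 8.66
total variance = 8.66 + 2 × 6.80 = 22.26
α (item deleted) = (5/4)·(1 − 8.66/22.26) = 0.764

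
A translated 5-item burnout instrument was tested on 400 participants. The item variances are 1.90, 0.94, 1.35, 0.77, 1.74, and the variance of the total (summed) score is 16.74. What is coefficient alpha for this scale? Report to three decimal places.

Σσᵢ² = 1.90 + 0.94 + 1.35 + 0.77 + 1.74 = 6.70
α = (k/(k−1))·(1 − Σσᵢ²/σ²_T) = (5/4)·(1 − 6.70/16.74) = 0.750

coefficient alpha = 0.750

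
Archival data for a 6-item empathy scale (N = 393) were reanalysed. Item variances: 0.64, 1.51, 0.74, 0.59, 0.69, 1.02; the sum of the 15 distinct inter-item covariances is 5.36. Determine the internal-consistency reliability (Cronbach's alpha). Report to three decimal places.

α = 0.809

sum of item variances = 0.64 + 1.51 + 0.74 + 0.59 + 0.69 + 1.02 = 5.19
Sum of distinct covariances = 5.36
σ²_total = sum of item variances + 2·Σcov = 5.19 + 2 × 5.36 = 15.91
α = (6/5)·(1 − 5.19/15.91) = 0.809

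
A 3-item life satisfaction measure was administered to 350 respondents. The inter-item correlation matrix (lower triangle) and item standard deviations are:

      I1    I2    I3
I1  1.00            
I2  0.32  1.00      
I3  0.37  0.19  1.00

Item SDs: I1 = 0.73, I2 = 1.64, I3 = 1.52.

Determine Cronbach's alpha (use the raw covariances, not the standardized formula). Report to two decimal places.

Cronbach's alpha = 0.47

Σσ²ᵢ = 0.73² + 1.64² + 1.52² = 5.5329
Covariances σ_ij = r_ij · s_i · s_j:
  σ(I1,I2) = 0.32 × 0.73 × 1.64 = 0.3831
  σ(I1,I3) = 0.37 × 0.73 × 1.52 = 0.4106
  σ(I2,I3) = 0.19 × 1.64 × 1.52 = 0.4736
σ²_T = Σσ²ᵢ + 2·Σσ_ij = 5.5329 + 2 × 1.2673 = 8.0675
α = (3/2)·(1 − 5.5329/8.0675) = 0.47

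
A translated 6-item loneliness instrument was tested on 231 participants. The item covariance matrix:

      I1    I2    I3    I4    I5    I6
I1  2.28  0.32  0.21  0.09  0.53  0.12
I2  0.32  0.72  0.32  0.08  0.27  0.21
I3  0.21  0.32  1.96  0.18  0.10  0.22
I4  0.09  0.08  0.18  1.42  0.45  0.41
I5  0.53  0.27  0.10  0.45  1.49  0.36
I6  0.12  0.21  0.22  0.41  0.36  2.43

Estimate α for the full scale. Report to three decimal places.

α = 0.515

Σσ²ᵢ = 2.28 + 0.72 + 1.96 + 1.42 + 1.49 + 2.43 = 10.30
Σ_{i<j} σ_ij = 3.87
σ²_total = 10.30 + 2 × 3.87 = 18.04
α = (k/(k−1))·(1 − Σσ²ᵢ/σ²_total) = (6/5)·(1 − 10.30/18.04) = 0.515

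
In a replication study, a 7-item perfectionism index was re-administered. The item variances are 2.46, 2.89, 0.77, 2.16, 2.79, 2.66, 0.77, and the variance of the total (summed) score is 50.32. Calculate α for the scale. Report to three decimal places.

α = 0.830

Σσᵢ² = 2.46 + 2.89 + 0.77 + 2.16 + 2.79 + 2.66 + 0.77 = 14.50
α = (k/(k−1))·(1 − Σσᵢ²/Var(T)) = (7/6)·(1 − 14.50/50.32) = 0.830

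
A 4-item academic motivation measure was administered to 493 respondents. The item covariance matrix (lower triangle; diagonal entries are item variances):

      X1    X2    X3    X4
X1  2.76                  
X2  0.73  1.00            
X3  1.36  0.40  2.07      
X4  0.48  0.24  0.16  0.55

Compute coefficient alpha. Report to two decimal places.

α = 0.68

ΣVar(i) = 2.76 + 1.00 + 2.07 + 0.55 = 6.38
Sum of the distinct covariances = 3.37
Var(T) = 6.38 + 2 × 3.37 = 13.12
α = (k/(k−1))·(1 − ΣVar(i)/Var(T)) = (4/3)·(1 − 6.38/13.12) = 0.68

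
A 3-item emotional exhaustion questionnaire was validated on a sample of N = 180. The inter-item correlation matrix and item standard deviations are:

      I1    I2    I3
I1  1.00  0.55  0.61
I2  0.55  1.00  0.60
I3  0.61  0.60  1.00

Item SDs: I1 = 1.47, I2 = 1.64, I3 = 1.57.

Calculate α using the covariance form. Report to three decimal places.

α = 0.809

Σσ²ᵢ = 1.47² + 1.64² + 1.57² = 7.3154
Covariances σ_ij = r_ij · s_i · s_j:
  σ(I1,I2) = 0.55 × 1.47 × 1.64 = 1.3259
  σ(I1,I3) = 0.61 × 1.47 × 1.57 = 1.4078
  σ(I2,I3) = 0.60 × 1.64 × 1.57 = 1.5449
σ²_T = Σσ²ᵢ + 2·Σσ_ij = 7.3154 + 2 × 4.2786 = 15.8726
α = (3/2)·(1 − 7.3154/15.8726) = 0.809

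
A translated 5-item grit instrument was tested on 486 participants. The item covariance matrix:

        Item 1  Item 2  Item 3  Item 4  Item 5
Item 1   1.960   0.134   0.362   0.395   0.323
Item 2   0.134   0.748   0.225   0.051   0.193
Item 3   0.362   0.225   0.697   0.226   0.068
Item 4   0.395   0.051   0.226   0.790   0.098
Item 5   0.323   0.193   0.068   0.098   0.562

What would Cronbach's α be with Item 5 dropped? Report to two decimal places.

Cronbach's α = 0.53

Remaining items: Item 1, Item 2, Item 3, Item 4 (k = 4).
sum of item variances = 1.960 + 0.748 + 0.697 + 0.790 = 4.195
total variance = 4.195 + 2 × 1.393 = 6.981
α (item deleted) = (4/3)·(1 − 4.195/6.981) = 0.53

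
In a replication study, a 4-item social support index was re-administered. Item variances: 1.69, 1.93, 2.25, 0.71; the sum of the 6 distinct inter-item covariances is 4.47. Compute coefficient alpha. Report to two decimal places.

α = 0.77

sum of item variances = 1.69 + 1.93 + 2.25 + 0.71 = 6.58
Sum of distinct covariances = 4.47
Var(T) = sum of item variances + 2·Σcov = 6.58 + 2 × 4.47 = 15.52
α = (4/3)·(1 − 6.58/15.52) = 0.77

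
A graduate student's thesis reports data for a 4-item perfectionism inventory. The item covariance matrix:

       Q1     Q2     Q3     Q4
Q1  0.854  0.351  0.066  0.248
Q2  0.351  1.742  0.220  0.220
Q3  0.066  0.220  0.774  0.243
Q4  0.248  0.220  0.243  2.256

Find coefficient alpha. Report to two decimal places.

α = 0.43

ΣVar(i) = 0.854 + 1.742 + 0.774 + 2.256 = 5.626
Σ_{i<j} σ_ij = 1.348
σ²_T = 5.626 + 2 × 1.348 = 8.322
α = (k/(k−1))·(1 − ΣVar(i)/σ²_T) = (4/3)·(1 − 5.626/8.322) = 0.43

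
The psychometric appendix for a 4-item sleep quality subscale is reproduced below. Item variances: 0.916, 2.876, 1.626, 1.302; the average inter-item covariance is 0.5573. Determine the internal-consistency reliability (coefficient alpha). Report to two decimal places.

Σσ²ᵢ = 0.916 + 2.876 + 1.626 + 1.302 = 6.720
Sum of the 6 distinct covariances = 6 × 0.5573 = 3.3438
total variance = Σσ²ᵢ + 2·Σcov = 6.720 + 2 × 3.3438 = 13.4076
α = (4/3)·(1 − 6.720/13.4076) = 0.67

coefficient alpha = 0.67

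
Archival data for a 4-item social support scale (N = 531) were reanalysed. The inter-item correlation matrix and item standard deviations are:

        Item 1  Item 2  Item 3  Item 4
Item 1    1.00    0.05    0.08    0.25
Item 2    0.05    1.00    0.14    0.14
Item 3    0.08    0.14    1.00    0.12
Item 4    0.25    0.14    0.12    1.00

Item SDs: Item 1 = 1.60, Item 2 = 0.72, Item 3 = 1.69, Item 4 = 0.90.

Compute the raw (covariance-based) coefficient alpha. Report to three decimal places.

Σσ²ᵢ = 1.60² + 0.72² + 1.69² + 0.90² = 6.7445
Covariances σ_ij = r_ij · s_i · s_j:
  σ(Item 1,Item 2) = 0.05 × 1.60 × 0.72 = 0.0576
  σ(Item 1,Item 3) = 0.08 × 1.60 × 1.69 = 0.2163
  σ(Item 1,Item 4) = 0.25 × 1.60 × 0.90 = 0.3600
  σ(Item 2,Item 3) = 0.14 × 0.72 × 1.69 = 0.1704
  σ(Item 2,Item 4) = 0.14 × 0.72 × 0.90 = 0.0907
  σ(Item 3,Item 4) = 0.12 × 1.69 × 0.90 = 0.1825
σ²_T = Σσ²ᵢ + 2·Σσ_ij = 6.7445 + 2 × 1.0775 = 8.8995
α = (4/3)·(1 − 6.7445/8.8995) = 0.323

α = 0.323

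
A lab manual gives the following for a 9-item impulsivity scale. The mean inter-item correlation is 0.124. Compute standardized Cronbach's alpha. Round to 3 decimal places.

standardized Cronbach's alpha = 0.560

Standardized α = k·r̄ / (1 + (k−1)·r̄) = 9 × 0.124 / (1 + 8 × 0.124)
  = 1.1160 / 1.9920 = 0.560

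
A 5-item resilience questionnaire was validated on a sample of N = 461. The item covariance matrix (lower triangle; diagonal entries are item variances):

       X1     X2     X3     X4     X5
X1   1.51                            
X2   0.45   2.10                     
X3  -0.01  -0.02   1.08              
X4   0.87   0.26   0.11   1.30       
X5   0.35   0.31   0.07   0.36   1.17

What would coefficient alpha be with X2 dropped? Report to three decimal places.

Remaining items: X1, X3, X4, X5 (k = 4).
Σσᵢ² = 1.51 + 1.08 + 1.30 + 1.17 = 5.06
Var(T) = 5.06 + 2 × 1.75 = 8.56
α (item deleted) = (4/3)·(1 − 5.06/8.56) = 0.545

α = 0.545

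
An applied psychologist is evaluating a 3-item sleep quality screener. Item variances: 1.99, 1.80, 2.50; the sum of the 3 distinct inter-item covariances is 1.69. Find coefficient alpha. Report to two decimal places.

coefficient alpha = 0.52

Σσᵢ² = 1.99 + 1.80 + 2.50 = 6.29
Sum of distinct covariances = 1.69
σ²_T = Σσᵢ² + 2·Σcov = 6.29 + 2 × 1.69 = 9.67
α = (3/2)·(1 − 6.29/9.67) = 0.52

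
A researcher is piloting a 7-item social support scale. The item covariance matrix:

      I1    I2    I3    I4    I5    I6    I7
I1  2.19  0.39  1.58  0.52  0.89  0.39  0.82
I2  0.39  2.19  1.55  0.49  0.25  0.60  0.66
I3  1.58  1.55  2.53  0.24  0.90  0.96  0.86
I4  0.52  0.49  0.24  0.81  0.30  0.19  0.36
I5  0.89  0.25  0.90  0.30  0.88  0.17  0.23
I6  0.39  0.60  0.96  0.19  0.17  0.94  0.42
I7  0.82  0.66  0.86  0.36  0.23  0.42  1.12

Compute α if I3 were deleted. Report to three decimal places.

Remaining items: I1, I2, I4, I5, I6, I7 (k = 6).
sum of item variances = 2.19 + 2.19 + 0.81 + 0.88 + 0.94 + 1.12 = 8.13
σ²_T = 8.13 + 2 × 6.68 = 21.49
α (item deleted) = (6/5)·(1 − 8.13/21.49) = 0.746

α = 0.746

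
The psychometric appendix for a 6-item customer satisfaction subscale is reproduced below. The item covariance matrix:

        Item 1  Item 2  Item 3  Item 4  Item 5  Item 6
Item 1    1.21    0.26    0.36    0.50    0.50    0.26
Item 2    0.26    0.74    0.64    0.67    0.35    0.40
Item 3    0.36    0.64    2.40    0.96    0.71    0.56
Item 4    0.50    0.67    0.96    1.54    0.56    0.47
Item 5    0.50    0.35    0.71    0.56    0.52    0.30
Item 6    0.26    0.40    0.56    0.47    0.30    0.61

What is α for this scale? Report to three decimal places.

α = 0.817

sum of item variances = 1.21 + 0.74 + 2.40 + 1.54 + 0.52 + 0.61 = 7.02
Sum of the distinct covariances = 7.50
σ²_T = 7.02 + 2 × 7.50 = 22.02
α = (k/(k−1))·(1 − sum of item variances/σ²_T) = (6/5)·(1 − 7.02/22.02) = 0.817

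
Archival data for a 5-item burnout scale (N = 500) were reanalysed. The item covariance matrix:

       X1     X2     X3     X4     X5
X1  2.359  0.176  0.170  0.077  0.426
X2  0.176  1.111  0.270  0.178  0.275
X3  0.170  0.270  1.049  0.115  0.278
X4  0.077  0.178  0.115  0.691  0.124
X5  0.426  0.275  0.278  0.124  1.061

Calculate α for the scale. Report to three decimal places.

Σσ²ᵢ = 2.359 + 1.111 + 1.049 + 0.691 + 1.061 = 6.271
Sum of the distinct covariances = 2.089
σ²_total = 6.271 + 2 × 2.089 = 10.449
α = (k/(k−1))·(1 − Σσ²ᵢ/σ²_total) = (5/4)·(1 − 6.271/10.449) = 0.500

α = 0.500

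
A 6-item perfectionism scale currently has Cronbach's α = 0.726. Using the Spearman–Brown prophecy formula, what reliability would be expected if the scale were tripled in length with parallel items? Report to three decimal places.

predicted reliability = 0.888

Length factor m = 3
α' = m·α / (1 + (m−1)·α)
   = 3 × 0.726 / (1 + (3 − 1) × 0.726)
   = 2.1780 / 2.4520 = 0.888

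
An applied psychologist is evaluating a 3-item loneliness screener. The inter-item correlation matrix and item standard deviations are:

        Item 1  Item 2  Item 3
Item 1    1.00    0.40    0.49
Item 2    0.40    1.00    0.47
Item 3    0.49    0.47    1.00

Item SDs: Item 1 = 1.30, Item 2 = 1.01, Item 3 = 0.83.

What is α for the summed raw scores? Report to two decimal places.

Σσ²ᵢ = 1.30² + 1.01² + 0.83² = 3.3990
Covariances σ_ij = r_ij · s_i · s_j:
  σ(Item 1,Item 2) = 0.40 × 1.30 × 1.01 = 0.5252
  σ(Item 1,Item 3) = 0.49 × 1.30 × 0.83 = 0.5287
  σ(Item 2,Item 3) = 0.47 × 1.01 × 0.83 = 0.3940
σ²_T = Σσ²ᵢ + 2·Σσ_ij = 3.3990 + 2 × 1.4479 = 6.2948
α = (3/2)·(1 − 3.3990/6.2948) = 0.69

α = 0.69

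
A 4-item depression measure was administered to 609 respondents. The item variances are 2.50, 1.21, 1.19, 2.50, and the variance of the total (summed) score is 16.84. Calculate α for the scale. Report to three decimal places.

sum of item variances = 2.50 + 1.21 + 1.19 + 2.50 = 7.40
α = (k/(k−1))·(1 − sum of item variances/Var(T)) = (4/3)·(1 − 7.40/16.84) = 0.747

α = 0.747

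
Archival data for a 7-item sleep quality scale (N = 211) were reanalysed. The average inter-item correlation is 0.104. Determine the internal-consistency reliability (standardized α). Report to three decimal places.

Standardized α = k·r̄ / (1 + (k−1)·r̄) = 7 × 0.104 / (1 + 6 × 0.104)
  = 0.7280 / 1.6240 = 0.448

standardized α = 0.448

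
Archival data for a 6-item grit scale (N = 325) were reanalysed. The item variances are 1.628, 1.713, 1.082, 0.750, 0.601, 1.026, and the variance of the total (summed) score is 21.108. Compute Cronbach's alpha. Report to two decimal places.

α = 0.81

Σσᵢ² = 1.628 + 1.713 + 1.082 + 0.750 + 0.601 + 1.026 = 6.800
α = (k/(k−1))·(1 − Σσᵢ²/Var(T)) = (6/5)·(1 − 6.800/21.108) = 0.81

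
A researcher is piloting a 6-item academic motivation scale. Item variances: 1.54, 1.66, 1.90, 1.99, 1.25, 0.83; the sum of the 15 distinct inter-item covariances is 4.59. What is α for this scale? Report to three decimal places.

ΣVar(i) = 1.54 + 1.66 + 1.90 + 1.99 + 1.25 + 0.83 = 9.17
Sum of distinct covariances = 4.59
total variance = ΣVar(i) + 2·Σcov = 9.17 + 2 × 4.59 = 18.35
α = (6/5)·(1 − 9.17/18.35) = 0.600

α = 0.600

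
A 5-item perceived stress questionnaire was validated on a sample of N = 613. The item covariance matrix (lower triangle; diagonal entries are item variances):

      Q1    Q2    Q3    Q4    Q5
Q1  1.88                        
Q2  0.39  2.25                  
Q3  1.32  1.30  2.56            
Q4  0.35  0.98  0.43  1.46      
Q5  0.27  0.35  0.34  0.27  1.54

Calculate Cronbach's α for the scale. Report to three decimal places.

Cronbach's α = 0.692

Σσᵢ² = 1.88 + 2.25 + 2.56 + 1.46 + 1.54 = 9.69
Sum of the distinct covariances = 6.00
σ²_T = 9.69 + 2 × 6.00 = 21.69
α = (k/(k−1))·(1 − Σσᵢ²/σ²_T) = (5/4)·(1 − 9.69/21.69) = 0.692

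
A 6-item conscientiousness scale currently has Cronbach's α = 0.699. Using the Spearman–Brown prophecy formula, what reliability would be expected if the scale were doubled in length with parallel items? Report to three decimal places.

predicted reliability = 0.823

Length factor m = 2
α' = m·α / (1 + (m−1)·α)
   = 2 × 0.699 / (1 + (2 − 1) × 0.699)
   = 1.3980 / 1.6990 = 0.823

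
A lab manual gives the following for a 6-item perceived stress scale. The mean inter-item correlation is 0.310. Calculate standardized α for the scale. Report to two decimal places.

Standardized α = k·r̄ / (1 + (k−1)·r̄) = 6 × 0.310 / (1 + 5 × 0.310)
  = 1.8600 / 2.5500 = 0.73

α = 0.73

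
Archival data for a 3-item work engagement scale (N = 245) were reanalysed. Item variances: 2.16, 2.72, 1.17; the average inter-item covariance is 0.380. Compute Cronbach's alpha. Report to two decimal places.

Σσᵢ² = 2.16 + 2.72 + 1.17 = 6.05
Sum of the 3 distinct covariances = 3 × 0.380 = 1.140
total variance = Σσᵢ² + 2·Σcov = 6.05 + 2 × 1.140 = 8.330
α = (3/2)·(1 − 6.05/8.330) = 0.41

α = 0.41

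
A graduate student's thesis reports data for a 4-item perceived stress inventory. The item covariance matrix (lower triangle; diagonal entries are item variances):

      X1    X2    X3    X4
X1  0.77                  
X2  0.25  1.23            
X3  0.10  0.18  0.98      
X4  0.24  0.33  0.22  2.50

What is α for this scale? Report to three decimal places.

α = 0.433

Σσᵢ² = 0.77 + 1.23 + 0.98 + 2.50 = 5.48
Sum of the distinct covariances = 1.32
σ²_T = 5.48 + 2 × 1.32 = 8.12
α = (k/(k−1))·(1 − Σσᵢ²/σ²_T) = (4/3)·(1 − 5.48/8.12) = 0.433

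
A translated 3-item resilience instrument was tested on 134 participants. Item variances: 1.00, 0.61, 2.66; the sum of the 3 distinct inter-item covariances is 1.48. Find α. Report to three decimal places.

α = 0.614

sum of item variances = 1.00 + 0.61 + 2.66 = 4.27
Sum of distinct covariances = 1.48
σ²_T = sum of item variances + 2·Σcov = 4.27 + 2 × 1.48 = 7.23
α = (3/2)·(1 − 4.27/7.23) = 0.614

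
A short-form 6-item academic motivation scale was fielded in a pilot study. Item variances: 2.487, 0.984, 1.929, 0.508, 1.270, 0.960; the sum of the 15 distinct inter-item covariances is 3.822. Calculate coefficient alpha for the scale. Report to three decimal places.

coefficient alpha = 0.581

ΣVar(i) = 2.487 + 0.984 + 1.929 + 0.508 + 1.270 + 0.960 = 8.138
Sum of distinct covariances = 3.822
Var(T) = ΣVar(i) + 2·Σcov = 8.138 + 2 × 3.822 = 15.782
α = (6/5)·(1 − 8.138/15.782) = 0.581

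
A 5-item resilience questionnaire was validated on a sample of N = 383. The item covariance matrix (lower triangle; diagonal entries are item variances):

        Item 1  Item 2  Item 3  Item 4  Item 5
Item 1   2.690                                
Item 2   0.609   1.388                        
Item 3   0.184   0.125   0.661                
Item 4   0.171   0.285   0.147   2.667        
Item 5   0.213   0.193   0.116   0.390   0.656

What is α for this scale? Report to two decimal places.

α = 0.47

Σσᵢ² = 2.690 + 1.388 + 0.661 + 2.667 + 0.656 = 8.062
Sum of the distinct covariances = 2.433
σ²_total = 8.062 + 2 × 2.433 = 12.928
α = (k/(k−1))·(1 − Σσᵢ²/σ²_total) = (5/4)·(1 − 8.062/12.928) = 0.47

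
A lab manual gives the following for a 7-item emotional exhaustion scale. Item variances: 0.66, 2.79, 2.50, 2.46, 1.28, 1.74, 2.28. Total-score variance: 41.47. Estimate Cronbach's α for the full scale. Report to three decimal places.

Cronbach's α = 0.781

Σσ²ᵢ = 0.66 + 2.79 + 2.50 + 2.46 + 1.28 + 1.74 + 2.28 = 13.71
α = (k/(k−1))·(1 − Σσ²ᵢ/σ²_total) = (7/6)·(1 − 13.71/41.47) = 0.781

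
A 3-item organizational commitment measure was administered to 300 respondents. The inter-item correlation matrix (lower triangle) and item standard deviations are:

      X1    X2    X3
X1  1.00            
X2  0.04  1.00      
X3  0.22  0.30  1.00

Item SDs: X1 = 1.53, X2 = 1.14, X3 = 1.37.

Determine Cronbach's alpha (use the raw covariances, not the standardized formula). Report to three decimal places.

Σσ²ᵢ = 1.53² + 1.14² + 1.37² = 5.5174
Covariances σ_ij = r_ij · s_i · s_j:
  σ(X1,X2) = 0.04 × 1.53 × 1.14 = 0.0698
  σ(X1,X3) = 0.22 × 1.53 × 1.37 = 0.4611
  σ(X2,X3) = 0.30 × 1.14 × 1.37 = 0.4685
σ²_T = Σσ²ᵢ + 2·Σσ_ij = 5.5174 + 2 × 0.9994 = 7.5162
α = (3/2)·(1 − 5.5174/7.5162) = 0.399

Cronbach's alpha = 0.399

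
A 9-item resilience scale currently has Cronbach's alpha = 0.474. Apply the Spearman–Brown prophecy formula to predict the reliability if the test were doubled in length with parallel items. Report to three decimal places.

Length factor m = 2
α' = m·α / (1 + (m−1)·α)
   = 2 × 0.474 / (1 + (2 − 1) × 0.474)
   = 0.9480 / 1.4740 = 0.643

predicted reliability = 0.643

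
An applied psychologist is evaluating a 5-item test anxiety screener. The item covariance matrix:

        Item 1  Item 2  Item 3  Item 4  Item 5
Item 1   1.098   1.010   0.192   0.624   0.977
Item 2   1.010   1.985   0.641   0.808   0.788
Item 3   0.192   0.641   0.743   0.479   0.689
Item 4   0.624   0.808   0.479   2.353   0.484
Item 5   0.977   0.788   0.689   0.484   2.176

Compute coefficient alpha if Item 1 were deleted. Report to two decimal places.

Remaining items: Item 2, Item 3, Item 4, Item 5 (k = 4).
ΣVar(i) = 1.985 + 0.743 + 2.353 + 2.176 = 7.257
Var(T) = 7.257 + 2 × 3.889 = 15.035
α (item deleted) = (4/3)·(1 − 7.257/15.035) = 0.69

coefficient alpha = 0.69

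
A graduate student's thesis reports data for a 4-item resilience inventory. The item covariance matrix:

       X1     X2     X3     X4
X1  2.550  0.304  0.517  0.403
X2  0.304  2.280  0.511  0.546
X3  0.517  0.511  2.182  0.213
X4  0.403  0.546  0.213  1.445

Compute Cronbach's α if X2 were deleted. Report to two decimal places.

Cronbach's α = 0.40

Remaining items: X1, X3, X4 (k = 3).
ΣVar(i) = 2.550 + 2.182 + 1.445 = 6.177
σ²_total = 6.177 + 2 × 1.133 = 8.443
α (item deleted) = (3/2)·(1 − 6.177/8.443) = 0.40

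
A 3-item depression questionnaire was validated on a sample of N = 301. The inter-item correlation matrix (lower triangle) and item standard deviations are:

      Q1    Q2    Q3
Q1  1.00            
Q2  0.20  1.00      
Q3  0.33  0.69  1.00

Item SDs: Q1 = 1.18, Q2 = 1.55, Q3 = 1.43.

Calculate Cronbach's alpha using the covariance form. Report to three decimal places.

Σσ²ᵢ = 1.18² + 1.55² + 1.43² = 5.8398
Covariances σ_ij = r_ij · s_i · s_j:
  σ(Q1,Q2) = 0.20 × 1.18 × 1.55 = 0.3658
  σ(Q1,Q3) = 0.33 × 1.18 × 1.43 = 0.5568
  σ(Q2,Q3) = 0.69 × 1.55 × 1.43 = 1.5294
σ²_T = Σσ²ᵢ + 2·Σσ_ij = 5.8398 + 2 × 2.4520 = 10.7438
α = (3/2)·(1 − 5.8398/10.7438) = 0.685

Cronbach's alpha = 0.685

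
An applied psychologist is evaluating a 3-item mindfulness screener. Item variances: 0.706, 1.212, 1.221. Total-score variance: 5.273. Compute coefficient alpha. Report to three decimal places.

Σσ²ᵢ = 0.706 + 1.212 + 1.221 = 3.139
α = (k/(k−1))·(1 − Σσ²ᵢ/total variance) = (3/2)·(1 − 3.139/5.273) = 0.607

α = 0.607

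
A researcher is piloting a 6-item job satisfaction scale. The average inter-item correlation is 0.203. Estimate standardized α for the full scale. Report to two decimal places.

Standardized α = k·r̄ / (1 + (k−1)·r̄) = 6 × 0.203 / (1 + 5 × 0.203)
  = 1.2180 / 2.0150 = 0.60

α = 0.60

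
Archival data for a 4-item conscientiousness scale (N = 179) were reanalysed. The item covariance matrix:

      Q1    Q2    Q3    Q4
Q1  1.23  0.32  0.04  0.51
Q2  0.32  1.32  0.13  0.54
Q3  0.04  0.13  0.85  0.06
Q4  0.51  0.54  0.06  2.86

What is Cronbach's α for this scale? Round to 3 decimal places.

Cronbach's α = 0.451

sum of item variances = 1.23 + 1.32 + 0.85 + 2.86 = 6.26
Σ_{i<j} σ_ij = 1.60
σ²_T = 6.26 + 2 × 1.60 = 9.46
α = (k/(k−1))·(1 − sum of item variances/σ²_T) = (4/3)·(1 − 6.26/9.46) = 0.451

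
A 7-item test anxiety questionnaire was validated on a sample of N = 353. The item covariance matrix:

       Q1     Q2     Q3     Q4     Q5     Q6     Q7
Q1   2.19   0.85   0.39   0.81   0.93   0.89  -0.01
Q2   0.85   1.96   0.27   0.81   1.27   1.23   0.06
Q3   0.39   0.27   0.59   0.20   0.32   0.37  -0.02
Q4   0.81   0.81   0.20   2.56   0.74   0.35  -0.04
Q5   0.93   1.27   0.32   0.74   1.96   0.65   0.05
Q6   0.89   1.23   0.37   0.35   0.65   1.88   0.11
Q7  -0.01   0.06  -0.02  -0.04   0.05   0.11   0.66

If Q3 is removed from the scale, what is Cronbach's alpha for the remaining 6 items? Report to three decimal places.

α = 0.730

Remaining items: Q1, Q2, Q4, Q5, Q6, Q7 (k = 6).
ΣVar(i) = 2.19 + 1.96 + 2.56 + 1.96 + 1.88 + 0.66 = 11.21
σ²_T = 11.21 + 2 × 8.70 = 28.61
α (item deleted) = (6/5)·(1 − 11.21/28.61) = 0.730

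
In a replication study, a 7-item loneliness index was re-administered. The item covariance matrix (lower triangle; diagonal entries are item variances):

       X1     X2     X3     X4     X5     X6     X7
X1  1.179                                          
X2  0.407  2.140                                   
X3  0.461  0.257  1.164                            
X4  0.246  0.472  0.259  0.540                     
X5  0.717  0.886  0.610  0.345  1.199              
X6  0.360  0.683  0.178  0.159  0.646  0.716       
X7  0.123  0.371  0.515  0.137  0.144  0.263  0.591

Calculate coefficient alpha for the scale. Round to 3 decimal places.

ΣVar(i) = 1.179 + 2.140 + 1.164 + 0.540 + 1.199 + 0.716 + 0.591 = 7.529
Sum of the distinct covariances = 8.239
Var(T) = 7.529 + 2 × 8.239 = 24.007
α = (k/(k−1))·(1 − ΣVar(i)/Var(T)) = (7/6)·(1 − 7.529/24.007) = 0.801

coefficient alpha = 0.801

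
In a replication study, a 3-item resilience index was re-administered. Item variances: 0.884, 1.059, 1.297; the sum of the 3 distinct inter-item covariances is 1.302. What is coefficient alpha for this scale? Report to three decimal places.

coefficient alpha = 0.668

ΣVar(i) = 0.884 + 1.059 + 1.297 = 3.240
Sum of distinct covariances = 1.302
σ²_T = ΣVar(i) + 2·Σcov = 3.240 + 2 × 1.302 = 5.844
α = (3/2)·(1 − 3.240/5.844) = 0.668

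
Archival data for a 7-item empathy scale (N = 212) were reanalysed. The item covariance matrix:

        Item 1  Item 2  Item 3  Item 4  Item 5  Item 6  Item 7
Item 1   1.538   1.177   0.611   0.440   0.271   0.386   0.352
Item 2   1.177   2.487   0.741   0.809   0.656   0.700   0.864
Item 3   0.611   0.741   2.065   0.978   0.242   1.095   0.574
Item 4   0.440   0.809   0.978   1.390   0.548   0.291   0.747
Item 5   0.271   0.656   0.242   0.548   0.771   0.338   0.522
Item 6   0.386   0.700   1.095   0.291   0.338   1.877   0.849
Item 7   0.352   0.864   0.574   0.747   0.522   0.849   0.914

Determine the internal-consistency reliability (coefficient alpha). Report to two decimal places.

ΣVar(i) = 1.538 + 2.487 + 2.065 + 1.390 + 0.771 + 1.877 + 0.914 = 11.042
Sum of off-diagonal covariances = 13.191
σ²_total = 11.042 + 2 × 13.191 = 37.424
α = (k/(k−1))·(1 − ΣVar(i)/σ²_total) = (7/6)·(1 − 11.042/37.424) = 0.82

coefficient alpha = 0.82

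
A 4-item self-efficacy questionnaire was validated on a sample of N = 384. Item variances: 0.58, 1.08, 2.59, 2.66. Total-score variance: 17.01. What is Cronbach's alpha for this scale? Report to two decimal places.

α = 0.79

Σσᵢ² = 0.58 + 1.08 + 2.59 + 2.66 = 6.91
α = (k/(k−1))·(1 − Σσᵢ²/σ²_total) = (4/3)·(1 − 6.91/17.01) = 0.79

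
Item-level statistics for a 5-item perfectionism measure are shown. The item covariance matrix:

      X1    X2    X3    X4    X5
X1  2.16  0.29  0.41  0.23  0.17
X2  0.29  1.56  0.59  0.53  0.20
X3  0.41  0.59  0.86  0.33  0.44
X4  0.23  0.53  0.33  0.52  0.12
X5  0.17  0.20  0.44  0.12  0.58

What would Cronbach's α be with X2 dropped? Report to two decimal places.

Remaining items: X1, X3, X4, X5 (k = 4).
ΣVar(i) = 2.16 + 0.86 + 0.52 + 0.58 = 4.12
σ²_T = 4.12 + 2 × 1.70 = 7.52
α (item deleted) = (4/3)·(1 − 4.12/7.52) = 0.60

Cronbach's α = 0.60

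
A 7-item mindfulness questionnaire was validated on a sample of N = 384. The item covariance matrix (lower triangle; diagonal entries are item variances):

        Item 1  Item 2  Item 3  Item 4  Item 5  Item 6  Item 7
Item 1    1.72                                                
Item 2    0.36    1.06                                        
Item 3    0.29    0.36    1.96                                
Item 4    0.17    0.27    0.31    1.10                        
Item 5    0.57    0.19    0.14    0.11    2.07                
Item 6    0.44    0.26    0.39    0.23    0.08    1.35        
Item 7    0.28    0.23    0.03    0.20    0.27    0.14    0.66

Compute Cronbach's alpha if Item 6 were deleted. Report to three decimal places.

Cronbach's alpha = 0.562

Remaining items: Item 1, Item 2, Item 3, Item 4, Item 5, Item 7 (k = 6).
Σσ²ᵢ = 1.72 + 1.06 + 1.96 + 1.10 + 2.07 + 0.66 = 8.57
Var(T) = 8.57 + 2 × 3.78 = 16.13
α (item deleted) = (6/5)·(1 − 8.57/16.13) = 0.562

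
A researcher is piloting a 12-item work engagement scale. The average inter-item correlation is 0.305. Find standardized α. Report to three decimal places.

Standardized α = k·r̄ / (1 + (k−1)·r̄) = 12 × 0.305 / (1 + 11 × 0.305)
  = 3.6600 / 4.3550 = 0.840

α = 0.840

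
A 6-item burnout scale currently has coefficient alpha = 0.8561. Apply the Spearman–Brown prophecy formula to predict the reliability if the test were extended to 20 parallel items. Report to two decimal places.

predicted reliability = 0.95

Length factor m = 20/6 = 3.3333
α' = m·α / (1 + (m−1)·α)
   = 20/6 × 0.8561 / (1 + (20/6 − 1) × 0.8561)
   = 2.8537 / 2.9976 = 0.95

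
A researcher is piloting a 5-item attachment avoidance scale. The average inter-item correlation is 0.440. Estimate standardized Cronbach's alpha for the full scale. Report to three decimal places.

α = 0.797

Standardized α = k·r̄ / (1 + (k−1)·r̄) = 5 × 0.440 / (1 + 4 × 0.440)
  = 2.2000 / 2.7600 = 0.797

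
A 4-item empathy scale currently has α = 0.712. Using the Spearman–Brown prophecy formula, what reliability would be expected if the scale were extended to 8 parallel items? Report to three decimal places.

predicted reliability = 0.832

Length factor m = 8/4 = 2.0000
α' = m·α / (1 + (m−1)·α)
   = 8/4 × 0.712 / (1 + (8/4 − 1) × 0.712)
   = 1.4240 / 1.7120 = 0.832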